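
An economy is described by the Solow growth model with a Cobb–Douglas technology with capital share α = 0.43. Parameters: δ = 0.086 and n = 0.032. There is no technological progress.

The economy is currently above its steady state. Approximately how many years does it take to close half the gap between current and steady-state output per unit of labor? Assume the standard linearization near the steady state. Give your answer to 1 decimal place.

Near the steady state the convergence rate is λ = (1 − α)(n + δ).
λ = (1 − 0.43) × 0.118 = 0.57 × 0.118 = 0.06726
Half-life = ln 2 / λ = 0.6931 / 0.06726 ≈ 10.30 years

half-life ≈ 10.3 years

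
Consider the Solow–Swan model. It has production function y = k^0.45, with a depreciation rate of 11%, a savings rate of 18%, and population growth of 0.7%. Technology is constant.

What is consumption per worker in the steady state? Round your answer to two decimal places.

c* = 1.17

In steady state, investment equals break-even investment: s·k^α = (n + δ)·k.
Dividing both sides by k: k^(1−α) = s / (n + δ).
k^0.55 = 0.18 / (0.007 + 0.110) = 0.18 / 0.117 = 1.5385
k* = 1.5385^(1/0.55) ≈ 2.1887
y* = (k*)^α = 2.1887^0.45 ≈ 1.4226
c* = (1 − s)·y* = (1 − 0.18) × 1.4226 ≈ 1.1665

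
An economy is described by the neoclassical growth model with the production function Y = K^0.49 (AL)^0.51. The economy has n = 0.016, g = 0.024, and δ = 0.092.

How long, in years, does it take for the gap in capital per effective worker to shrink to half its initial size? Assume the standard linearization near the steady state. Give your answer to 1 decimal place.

Near the steady state the convergence rate is λ = (1 − α)(n + g + δ).
λ = (1 − 0.49) × 0.132 = 0.51 × 0.132 = 0.06732
Half-life = ln 2 / λ = 0.6931 / 0.06732 ≈ 10.30 years

about 10.3 years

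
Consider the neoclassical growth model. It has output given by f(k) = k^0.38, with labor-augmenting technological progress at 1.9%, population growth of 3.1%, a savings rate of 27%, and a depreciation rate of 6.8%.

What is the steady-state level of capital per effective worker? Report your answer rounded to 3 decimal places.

k* ≈ 3.800

At the steady state, Δk = 0, so s·k^α = (n + g + δ)·k.
Dividing both sides by k: k^(1−α) = s / (n + g + δ).
k^0.62 = 0.27 / (0.031 + 0.019 + 0.068) = 0.27 / 0.118 = 2.2881
k* = 2.2881^(1/0.62) ≈ 3.8001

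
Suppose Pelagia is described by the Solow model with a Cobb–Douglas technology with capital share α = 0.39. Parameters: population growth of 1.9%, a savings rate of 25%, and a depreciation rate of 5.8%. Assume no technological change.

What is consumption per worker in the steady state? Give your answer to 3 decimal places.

c* = 1.592

In steady state, investment equals break-even investment: s·k^α = (n + δ)·k.
Dividing both sides by k: k^(1−α) = s / (n + δ).
k^0.61 = 0.25 / (0.019 + 0.058) = 0.25 / 0.077 = 3.2468
k* = 3.2468^(1/0.61) ≈ 6.8937
y* = (k*)^α = 6.8937^0.39 ≈ 2.1232
c* = (1 − s)·y* = (1 − 0.25) × 2.1232 ≈ 1.5924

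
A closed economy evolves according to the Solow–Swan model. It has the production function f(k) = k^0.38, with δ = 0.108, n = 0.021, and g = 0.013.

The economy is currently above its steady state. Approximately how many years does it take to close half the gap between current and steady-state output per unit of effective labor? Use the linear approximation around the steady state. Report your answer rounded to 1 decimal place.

about 7.9 years

Near the steady state the convergence rate is λ = (1 − α)(n + g + δ).
λ = (1 − 0.38) × 0.142 = 0.62 × 0.142 = 0.08804
Half-life = ln 2 / λ = 0.6931 / 0.08804 ≈ 7.87 years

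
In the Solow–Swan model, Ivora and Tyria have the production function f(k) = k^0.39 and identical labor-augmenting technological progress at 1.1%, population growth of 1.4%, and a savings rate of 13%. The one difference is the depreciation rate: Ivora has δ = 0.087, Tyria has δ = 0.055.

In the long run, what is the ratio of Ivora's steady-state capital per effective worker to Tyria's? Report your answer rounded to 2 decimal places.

ratio ≈ 0.58

Steady-state k* = [s/(n + g + δ)]^(1/(1−α)), so the ratio is [ (s_I/(n + g + δ)_I) / (s_T/(n + g + δ)_T) ]^1.6393.
s_I/(n + g + δ)_I = 0.13/0.112 = 1.1607; s_T/(n + g + δ)_T = 0.13/0.080 = 1.6250.
Ratio = (1.1607/1.6250)^1.6393 = 0.7143^1.6393 ≈ 0.5761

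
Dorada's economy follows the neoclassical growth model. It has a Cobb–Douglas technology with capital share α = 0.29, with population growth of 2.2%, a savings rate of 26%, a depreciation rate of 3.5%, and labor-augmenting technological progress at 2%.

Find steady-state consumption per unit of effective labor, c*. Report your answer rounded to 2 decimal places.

c* ≈ 1.22

Steady state requires s·f(k) = (n + g + δ)·k, i.e. s·k^α = (n + g + δ)·k.
Dividing both sides by k: k^(1−α) = s / (n + g + δ).
k^0.71 = 0.26 / (0.022 + 0.020 + 0.035) = 0.26 / 0.077 = 3.3766
k* = 3.3766^(1/0.71) ≈ 5.5506
y* = (k*)^α = 5.5506^0.29 ≈ 1.6438
c* = (1 − s)·y* = (1 − 0.26) × 1.6438 ≈ 1.2164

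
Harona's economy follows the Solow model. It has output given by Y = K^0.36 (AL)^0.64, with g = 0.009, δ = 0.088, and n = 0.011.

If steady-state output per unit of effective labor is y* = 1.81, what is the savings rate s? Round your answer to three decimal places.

s ≈ 0.310

Steady state requires s·f(k) = (n + g + δ)·k, i.e. s·k^α = (n + g + δ)·k.
Since y* = [s/(n + g + δ)]^(α/(1−α)), we have s/(n + g + δ) = (y*)^((1−α)/α) = 1.81^1.7778 = 2.8714.
Therefore s = 2.8714 × (n + g + δ) = 2.8714 × 0.108 = 0.3101.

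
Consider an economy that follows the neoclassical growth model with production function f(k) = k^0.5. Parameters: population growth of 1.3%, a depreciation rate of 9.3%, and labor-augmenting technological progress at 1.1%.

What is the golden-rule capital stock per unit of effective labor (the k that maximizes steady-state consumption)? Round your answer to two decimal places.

The golden rule sets f'(k) = n + g + δ, i.e. α·k^(α−1) = n + g + δ.
So k^(1−α) = α / (n + g + δ) = 0.5 / 0.117 = 4.2735.
k_gold = 4.2735^(1/0.5) ≈ 18.2628

k_gold ≈ 18.26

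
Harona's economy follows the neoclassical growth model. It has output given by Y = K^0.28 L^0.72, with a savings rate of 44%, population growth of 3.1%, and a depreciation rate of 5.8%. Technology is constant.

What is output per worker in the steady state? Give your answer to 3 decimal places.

y* ≈ 1.862

At the steady state, Δk = 0, so s·k^α = (n + δ)·k.
Dividing both sides by k: k^(1−α) = s / (n + δ).
k^0.72 = 0.44 / (0.031 + 0.058) = 0.44 / 0.089 = 4.9438
k* = 4.9438^(1/0.72) ≈ 9.2039
y* = (k*)^α = 9.2039^0.28 ≈ 1.8617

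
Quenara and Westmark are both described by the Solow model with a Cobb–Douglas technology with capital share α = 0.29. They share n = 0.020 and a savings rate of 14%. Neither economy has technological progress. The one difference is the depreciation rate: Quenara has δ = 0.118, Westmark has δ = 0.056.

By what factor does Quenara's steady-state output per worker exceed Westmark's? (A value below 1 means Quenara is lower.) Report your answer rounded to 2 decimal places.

Steady-state y* = [s/(n + δ)]^(α/(1−α)), so the ratio is [ (s_Q/(n + δ)_Q) / (s_W/(n + δ)_W) ]^0.4085.
s_Q/(n + δ)_Q = 0.14/0.138 = 1.0145; s_W/(n + δ)_W = 0.14/0.076 = 1.8421.
Ratio = (1.0145/1.8421)^0.4085 = 0.5507^0.4085 ≈ 0.7837

y*_Q / y*_W ≈ 0.78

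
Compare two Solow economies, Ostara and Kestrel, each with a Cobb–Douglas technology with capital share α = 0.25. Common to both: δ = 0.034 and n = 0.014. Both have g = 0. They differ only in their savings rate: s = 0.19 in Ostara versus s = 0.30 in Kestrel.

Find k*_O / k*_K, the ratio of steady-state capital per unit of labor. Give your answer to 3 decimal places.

Steady-state k* = [s/(n + δ)]^(1/(1−α)), so the ratio is [ (s_O/(n + δ)_O) / (s_K/(n + δ)_K) ]^1.3333.
s_O/(n + δ)_O = 0.19/0.048 = 3.9583; s_K/(n + δ)_K = 0.30/0.048 = 6.2500.
Ratio = (3.9583/6.2500)^1.3333 = 0.6333^1.3333 ≈ 0.5439

k*_O / k*_K ≈ 0.544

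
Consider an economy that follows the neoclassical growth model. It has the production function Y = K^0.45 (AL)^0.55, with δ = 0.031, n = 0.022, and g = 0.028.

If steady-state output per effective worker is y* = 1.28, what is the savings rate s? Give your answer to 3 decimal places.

s ≈ 0.110

In steady state, investment equals break-even investment: s·k^α = (n + g + δ)·k.
Since y* = [s/(n + g + δ)]^(α/(1−α)), we have s/(n + g + δ) = (y*)^((1−α)/α) = 1.28^1.2222 = 1.3522.
Therefore s = 1.3522 × (n + g + δ) = 1.3522 × 0.081 = 0.1095.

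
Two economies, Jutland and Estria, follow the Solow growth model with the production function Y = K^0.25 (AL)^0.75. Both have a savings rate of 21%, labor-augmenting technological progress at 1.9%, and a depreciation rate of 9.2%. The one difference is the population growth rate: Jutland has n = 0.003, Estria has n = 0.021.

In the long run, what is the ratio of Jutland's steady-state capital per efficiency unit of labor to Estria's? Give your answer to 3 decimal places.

ratio ≈ 1.216

Steady-state k* = [s/(n + g + δ)]^(1/(1−α)), so the ratio is [ (s_J/(n + g + δ)_J) / (s_E/(n + g + δ)_E) ]^1.3333.
s_J/(n + g + δ)_J = 0.21/0.114 = 1.8421; s_E/(n + g + δ)_E = 0.21/0.132 = 1.5909.
Ratio = (1.8421/1.5909)^1.3333 = 1.1579^1.3333 ≈ 1.2159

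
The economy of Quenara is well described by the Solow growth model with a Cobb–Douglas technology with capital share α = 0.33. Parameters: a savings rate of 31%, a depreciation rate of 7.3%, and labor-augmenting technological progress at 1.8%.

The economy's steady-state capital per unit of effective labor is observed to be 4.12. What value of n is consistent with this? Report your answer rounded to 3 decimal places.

n ≈ 0.029

At the steady state, Δk = 0, so s·k^α = (n + g + δ)·k.
So s / (n + g + δ) = (k*)^(1−α) = 4.12^0.67 = 2.5821.
Therefore n + g + δ = s / 2.5821 = 0.31 / 2.5821 = 0.1201, so n = 0.1201 − 0.091 = 0.0291.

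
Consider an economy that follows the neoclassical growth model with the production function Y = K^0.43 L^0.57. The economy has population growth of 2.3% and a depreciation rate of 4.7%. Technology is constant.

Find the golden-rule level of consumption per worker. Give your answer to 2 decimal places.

At the golden rule, f'(k) = n + δ, so α·k^(α−1) = n + δ and k_gold = (α/(n + δ))^(1/(1−α)).
k_gold = (0.43/0.070)^(1/0.57) = 6.1429^1.7544 ≈ 24.1614
c_gold = f(k_gold) − (n + δ)·k_gold = 3.9332 − 0.070×24.1614 ≈ 2.2419

c_gold ≈ 2.24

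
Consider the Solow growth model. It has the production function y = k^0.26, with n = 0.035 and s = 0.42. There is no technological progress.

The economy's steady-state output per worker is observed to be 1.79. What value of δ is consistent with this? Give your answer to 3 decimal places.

δ ≈ 0.045

At the steady state, Δk = 0, so s·k^α = (n + δ)·k.
Since y* = [s/(n + δ)]^(α/(1−α)), we have s/(n + δ) = (y*)^((1−α)/α) = 1.79^2.8462 = 5.2441.
Therefore n + δ = s / 5.2441 = 0.42 / 5.2441 = 0.0801, so δ = 0.0801 − 0.035 = 0.0451.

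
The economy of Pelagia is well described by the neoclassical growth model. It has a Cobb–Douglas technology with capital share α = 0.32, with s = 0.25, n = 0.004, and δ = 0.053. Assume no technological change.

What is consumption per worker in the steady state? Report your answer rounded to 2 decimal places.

c* = 1.50

At the steady state, Δk = 0, so s·k^α = (n + δ)·k.
Dividing both sides by k: k^(1−α) = s / (n + δ).
k^0.68 = 0.25 / (0.004 + 0.053) = 0.25 / 0.057 = 4.3860
k* = 4.3860^(1/0.68) ≈ 8.7947
y* = (k*)^α = 8.7947^0.32 ≈ 2.0052
c* = (1 − s)·y* = (1 − 0.25) × 2.0052 ≈ 1.5039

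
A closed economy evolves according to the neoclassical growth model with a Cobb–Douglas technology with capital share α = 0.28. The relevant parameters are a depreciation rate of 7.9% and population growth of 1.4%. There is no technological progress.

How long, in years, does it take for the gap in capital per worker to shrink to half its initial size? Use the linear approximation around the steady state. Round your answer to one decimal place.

Near the steady state the convergence rate is λ = (1 − α)(n + δ).
λ = (1 − 0.28) × 0.093 = 0.72 × 0.093 = 0.06696
Half-life = ln 2 / λ = 0.6931 / 0.06696 ≈ 10.35 years

about 10.4 years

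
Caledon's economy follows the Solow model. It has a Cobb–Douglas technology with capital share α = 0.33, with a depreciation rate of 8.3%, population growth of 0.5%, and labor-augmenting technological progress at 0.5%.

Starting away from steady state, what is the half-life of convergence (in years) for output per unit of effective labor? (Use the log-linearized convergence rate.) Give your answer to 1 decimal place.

about 11.1 years

Near the steady state the convergence rate is λ = (1 − α)(n + g + δ).
λ = (1 − 0.33) × 0.093 = 0.67 × 0.093 = 0.06231
Half-life = ln 2 / λ = 0.6931 / 0.06231 ≈ 11.12 years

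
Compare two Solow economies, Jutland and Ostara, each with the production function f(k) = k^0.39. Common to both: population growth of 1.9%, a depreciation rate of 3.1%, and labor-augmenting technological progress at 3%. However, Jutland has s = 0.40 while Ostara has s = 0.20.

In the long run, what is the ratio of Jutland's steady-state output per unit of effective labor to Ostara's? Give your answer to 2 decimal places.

ratio ≈ 1.56

Steady-state y* = [s/(n + g + δ)]^(α/(1−α)), so the ratio is [ (s_J/(n + g + δ)_J) / (s_O/(n + g + δ)_O) ]^0.6393.
s_J/(n + g + δ)_J = 0.40/0.080 = 5.0000; s_O/(n + g + δ)_O = 0.20/0.080 = 2.5000.
Ratio = (5.0000/2.5000)^0.6393 = 2.0000^0.6393 ≈ 1.5576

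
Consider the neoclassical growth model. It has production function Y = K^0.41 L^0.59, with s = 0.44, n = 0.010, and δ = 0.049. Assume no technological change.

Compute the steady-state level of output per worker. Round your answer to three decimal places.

At the steady state, Δk = 0, so s·k^α = (n + δ)·k.
Dividing both sides by k: k^(1−α) = s / (n + δ).
k^0.59 = 0.44 / (0.010 + 0.049) = 0.44 / 0.059 = 7.4576
k* = 7.4576^(1/0.59) ≈ 30.1288
y* = (k*)^α = 30.1288^0.41 ≈ 4.0400

y* = 4.040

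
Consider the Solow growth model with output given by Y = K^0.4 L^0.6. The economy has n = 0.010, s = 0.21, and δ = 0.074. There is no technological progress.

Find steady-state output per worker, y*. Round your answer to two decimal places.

y* = 1.84

In steady state, investment equals break-even investment: s·k^α = (n + δ)·k.
Rearranging, k^(1−α) = s / (n + δ).
k^0.6 = 0.21 / (0.010 + 0.074) = 0.21 / 0.084 = 2.5000
k* = 2.5000^(1/0.6) ≈ 4.6050
y* = (k*)^α = 4.6050^0.4 ≈ 1.8420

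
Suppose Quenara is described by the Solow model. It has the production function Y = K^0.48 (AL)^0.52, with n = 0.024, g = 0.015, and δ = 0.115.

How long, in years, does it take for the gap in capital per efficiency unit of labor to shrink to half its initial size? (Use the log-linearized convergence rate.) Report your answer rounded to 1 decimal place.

half-life ≈ 8.7 years

Near the steady state the convergence rate is λ = (1 − α)(n + g + δ).
λ = (1 − 0.48) × 0.154 = 0.52 × 0.154 = 0.08008
Half-life = ln 2 / λ = 0.6931 / 0.08008 ≈ 8.66 years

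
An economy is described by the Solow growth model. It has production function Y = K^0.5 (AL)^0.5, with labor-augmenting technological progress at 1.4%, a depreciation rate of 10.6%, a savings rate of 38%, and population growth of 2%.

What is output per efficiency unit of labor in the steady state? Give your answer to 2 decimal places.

At the steady state, Δk = 0, so s·k^α = (n + g + δ)·k.
Rearranging, k^(1−α) = s / (n + g + δ).
k^0.5 = 0.38 / (0.020 + 0.014 + 0.106) = 0.38 / 0.140 = 2.7143
k* = 2.7143^(1/0.5) ≈ 7.3674
y* = (k*)^α = 7.3674^0.5 ≈ 2.7143

y* = 2.71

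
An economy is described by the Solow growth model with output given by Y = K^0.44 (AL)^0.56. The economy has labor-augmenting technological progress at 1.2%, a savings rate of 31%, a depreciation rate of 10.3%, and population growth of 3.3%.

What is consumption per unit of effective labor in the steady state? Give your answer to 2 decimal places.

Steady state requires s·f(k) = (n + g + δ)·k, i.e. s·k^α = (n + g + δ)·k.
Rearranging, k^(1−α) = s / (n + g + δ).
k^0.56 = 0.31 / (0.033 + 0.012 + 0.103) = 0.31 / 0.148 = 2.0946
k* = 2.0946^(1/0.56) ≈ 3.7445
y* = (k*)^α = 3.7445^0.44 ≈ 1.7877
c* = (1 − s)·y* = (1 − 0.31) × 1.7877 ≈ 1.2335

c* ≈ 1.23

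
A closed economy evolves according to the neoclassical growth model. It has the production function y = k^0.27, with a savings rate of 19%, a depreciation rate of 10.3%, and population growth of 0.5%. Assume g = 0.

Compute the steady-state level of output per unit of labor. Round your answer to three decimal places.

In steady state, investment equals break-even investment: s·k^α = (n + δ)·k.
Rearranging, k^(1−α) = s / (n + δ).
k^0.73 = 0.19 / (0.005 + 0.103) = 0.19 / 0.108 = 1.7593
k* = 1.7593^(1/0.73) ≈ 2.1681
y* = (k*)^α = 2.1681^0.27 ≈ 1.2324

y* ≈ 1.232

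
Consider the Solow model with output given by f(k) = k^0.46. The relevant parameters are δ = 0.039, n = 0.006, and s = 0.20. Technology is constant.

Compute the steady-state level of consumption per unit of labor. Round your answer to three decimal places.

c* = 2.851

In steady state, investment equals break-even investment: s·k^α = (n + δ)·k.
Rearranging, k^(1−α) = s / (n + δ).
k^0.54 = 0.20 / (0.006 + 0.039) = 0.20 / 0.045 = 4.4444
k* = 4.4444^(1/0.54) ≈ 15.8363
y* = (k*)^α = 15.8363^0.46 ≈ 3.5632
c* = (1 − s)·y* = (1 − 0.20) × 3.5632 ≈ 2.8506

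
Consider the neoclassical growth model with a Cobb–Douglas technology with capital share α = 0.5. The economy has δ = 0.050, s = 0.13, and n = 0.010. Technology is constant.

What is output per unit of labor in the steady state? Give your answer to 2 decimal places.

y* ≈ 2.17

At the steady state, Δk = 0, so s·k^α = (n + δ)·k.
Rearranging, k^(1−α) = s / (n + δ).
k^0.5 = 0.13 / (0.010 + 0.050) = 0.13 / 0.060 = 2.1667
k* = 2.1667^(1/0.5) ≈ 4.6946
y* = (k*)^α = 4.6946^0.5 ≈ 2.1667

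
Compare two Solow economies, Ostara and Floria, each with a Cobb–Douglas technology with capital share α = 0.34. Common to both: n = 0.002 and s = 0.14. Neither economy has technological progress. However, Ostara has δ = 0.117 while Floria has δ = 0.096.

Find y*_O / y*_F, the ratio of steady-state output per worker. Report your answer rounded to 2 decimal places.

y*_O / y*_F ≈ 0.90

Steady-state y* = [s/(n + δ)]^(α/(1−α)), so the ratio is [ (s_O/(n + δ)_O) / (s_F/(n + δ)_F) ]^0.5152.
s_O/(n + δ)_O = 0.14/0.119 = 1.1765; s_F/(n + δ)_F = 0.14/0.098 = 1.4286.
Ratio = (1.1765/1.4286)^0.5152 = 0.8235^0.5152 ≈ 0.9048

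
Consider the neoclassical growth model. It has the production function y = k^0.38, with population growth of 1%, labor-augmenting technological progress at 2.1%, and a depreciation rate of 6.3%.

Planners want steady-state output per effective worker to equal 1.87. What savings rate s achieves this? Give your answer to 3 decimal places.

s ≈ 0.261

At the steady state, Δk = 0, so s·k^α = (n + g + δ)·k.
Since y* = [s/(n + g + δ)]^(α/(1−α)), we have s/(n + g + δ) = (y*)^((1−α)/α) = 1.87^1.6316 = 2.7767.
Therefore s = 2.7767 × (n + g + δ) = 2.7767 × 0.094 = 0.2610.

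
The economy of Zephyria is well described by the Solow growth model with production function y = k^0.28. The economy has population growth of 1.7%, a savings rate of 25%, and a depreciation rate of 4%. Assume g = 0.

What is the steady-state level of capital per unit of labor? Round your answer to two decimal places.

k* = 7.79

Steady state requires s·f(k) = (n + δ)·k, i.e. s·k^α = (n + δ)·k.
Dividing both sides by k: k^(1−α) = s / (n + δ).
k^0.72 = 0.25 / (0.017 + 0.040) = 0.25 / 0.057 = 4.3860
k* = 4.3860^(1/0.72) ≈ 7.7940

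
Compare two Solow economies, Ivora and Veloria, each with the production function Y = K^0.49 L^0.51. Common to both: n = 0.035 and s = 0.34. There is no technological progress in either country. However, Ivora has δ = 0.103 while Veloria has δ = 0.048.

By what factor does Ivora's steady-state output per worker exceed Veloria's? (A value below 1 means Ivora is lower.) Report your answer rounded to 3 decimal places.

y*_I / y*_V ≈ 0.614

Steady-state y* = [s/(n + δ)]^(α/(1−α)), so the ratio is [ (s_I/(n + δ)_I) / (s_V/(n + δ)_V) ]^0.9608.
s_I/(n + δ)_I = 0.34/0.138 = 2.4638; s_V/(n + δ)_V = 0.34/0.083 = 4.0964.
Ratio = (2.4638/4.0964)^0.9608 = 0.6015^0.9608 ≈ 0.6136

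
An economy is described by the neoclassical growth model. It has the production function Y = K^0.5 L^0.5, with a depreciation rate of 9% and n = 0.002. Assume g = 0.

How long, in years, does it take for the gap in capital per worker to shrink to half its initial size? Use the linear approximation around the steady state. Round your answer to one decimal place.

half-life ≈ 15.1 years

Near the steady state the convergence rate is λ = (1 − α)(n + δ).
λ = (1 − 0.5) × 0.092 = 0.5 × 0.092 = 0.0460
Half-life = ln 2 / λ = 0.6931 / 0.0460 ≈ 15.07 years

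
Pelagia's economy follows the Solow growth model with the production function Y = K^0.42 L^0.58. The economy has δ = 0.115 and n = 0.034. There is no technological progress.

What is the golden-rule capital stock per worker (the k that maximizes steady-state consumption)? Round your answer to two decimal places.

The golden rule sets f'(k) = n + δ, i.e. α·k^(α−1) = n + δ.
So k^(1−α) = α / (n + δ) = 0.42 / 0.149 = 2.8188.
k_gold = 2.8188^(1/0.58) ≈ 5.9700

k_gold ≈ 5.97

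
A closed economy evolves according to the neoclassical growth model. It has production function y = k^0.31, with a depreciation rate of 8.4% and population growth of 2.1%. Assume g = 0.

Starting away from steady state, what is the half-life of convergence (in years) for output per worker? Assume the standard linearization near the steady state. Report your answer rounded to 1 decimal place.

Near the steady state the convergence rate is λ = (1 − α)(n + δ).
λ = (1 − 0.31) × 0.105 = 0.69 × 0.105 = 0.07245
Half-life = ln 2 / λ = 0.6931 / 0.07245 ≈ 9.57 years

t_½ ≈ 9.6 years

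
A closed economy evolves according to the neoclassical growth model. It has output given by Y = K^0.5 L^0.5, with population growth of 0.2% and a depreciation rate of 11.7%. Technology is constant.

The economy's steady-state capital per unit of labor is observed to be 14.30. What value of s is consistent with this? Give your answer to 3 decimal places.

s ≈ 0.450

At the steady state, Δk = 0, so s·k^α = (n + δ)·k.
So s / (n + δ) = (k*)^(1−α) = 14.30^0.5 = 3.7815.
Therefore s = 3.7815 × (n + δ) = 3.7815 × 0.119 = 0.4500.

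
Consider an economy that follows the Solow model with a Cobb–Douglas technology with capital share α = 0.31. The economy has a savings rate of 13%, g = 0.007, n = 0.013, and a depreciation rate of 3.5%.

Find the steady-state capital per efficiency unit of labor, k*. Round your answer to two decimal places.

k* ≈ 3.48

Steady state requires s·f(k) = (n + g + δ)·k, i.e. s·k^α = (n + g + δ)·k.
Rearranging, k^(1−α) = s / (n + g + δ).
k^0.69 = 0.13 / (0.013 + 0.007 + 0.035) = 0.13 / 0.055 = 2.3636
k* = 2.3636^(1/0.69) ≈ 3.4787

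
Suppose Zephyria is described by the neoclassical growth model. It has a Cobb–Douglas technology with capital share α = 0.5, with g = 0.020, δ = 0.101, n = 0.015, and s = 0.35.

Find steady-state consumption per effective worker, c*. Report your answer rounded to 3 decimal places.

In steady state, investment equals break-even investment: s·k^α = (n + g + δ)·k.
Dividing both sides by k: k^(1−α) = s / (n + g + δ).
k^0.5 = 0.35 / (0.015 + 0.020 + 0.101) = 0.35 / 0.136 = 2.5735
k* = 2.5735^(1/0.5) ≈ 6.6229
y* = (k*)^α = 6.6229^0.5 ≈ 2.5735
c* = (1 − s)·y* = (1 − 0.35) × 2.5735 ≈ 1.6728

c* = 1.673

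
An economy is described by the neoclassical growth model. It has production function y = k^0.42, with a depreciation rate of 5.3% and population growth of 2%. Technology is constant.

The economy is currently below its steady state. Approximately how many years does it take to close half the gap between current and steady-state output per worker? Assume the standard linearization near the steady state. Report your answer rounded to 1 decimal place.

half-life ≈ 16.4 years

Near the steady state the convergence rate is λ = (1 − α)(n + δ).
λ = (1 − 0.42) × 0.073 = 0.58 × 0.073 = 0.04234
Half-life = ln 2 / λ = 0.6931 / 0.04234 ≈ 16.37 years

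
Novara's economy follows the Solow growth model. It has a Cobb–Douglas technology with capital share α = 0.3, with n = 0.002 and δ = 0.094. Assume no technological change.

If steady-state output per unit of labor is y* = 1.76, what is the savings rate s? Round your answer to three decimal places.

s ≈ 0.359

At the steady state, Δk = 0, so s·k^α = (n + δ)·k.
Since y* = [s/(n + δ)]^(α/(1−α)), we have s/(n + δ) = (y*)^((1−α)/α) = 1.76^2.3333 = 3.7399.
Therefore s = 3.7399 × (n + δ) = 3.7399 × 0.096 = 0.3590.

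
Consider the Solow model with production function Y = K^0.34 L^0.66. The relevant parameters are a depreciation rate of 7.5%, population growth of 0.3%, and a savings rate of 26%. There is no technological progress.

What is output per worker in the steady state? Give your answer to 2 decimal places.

At the steady state, Δk = 0, so s·k^α = (n + δ)·k.
Rearranging, k^(1−α) = s / (n + δ).
k^0.66 = 0.26 / (0.003 + 0.075) = 0.26 / 0.078 = 3.3333
k* = 3.3333^(1/0.66) ≈ 6.1977
y* = (k*)^α = 6.1977^0.34 ≈ 1.8593

y* ≈ 1.86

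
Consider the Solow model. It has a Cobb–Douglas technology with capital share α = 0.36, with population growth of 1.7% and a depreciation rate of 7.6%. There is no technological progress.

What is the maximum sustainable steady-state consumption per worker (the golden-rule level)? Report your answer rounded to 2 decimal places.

c_gold ≈ 1.37

At the golden rule, f'(k) = n + δ, so α·k^(α−1) = n + δ and k_gold = (α/(n + δ))^(1/(1−α)).
k_gold = (0.36/0.093)^(1/0.64) = 3.8710^1.5625 ≈ 8.2885
c_gold = f(k_gold) − (n + δ)·k_gold = 2.1412 − 0.093×8.2885 ≈ 1.3704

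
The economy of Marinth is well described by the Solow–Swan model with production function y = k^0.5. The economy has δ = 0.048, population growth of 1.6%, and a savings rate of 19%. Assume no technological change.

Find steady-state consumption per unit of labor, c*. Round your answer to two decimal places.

In steady state, investment equals break-even investment: s·k^α = (n + δ)·k.
Rearranging, k^(1−α) = s / (n + δ).
k^0.5 = 0.19 / (0.016 + 0.048) = 0.19 / 0.064 = 2.9688
k* = 2.9688^(1/0.5) ≈ 8.8138
y* = (k*)^α = 8.8138^0.5 ≈ 2.9688
c* = (1 − s)·y* = (1 − 0.19) × 2.9688 ≈ 2.4047

c* ≈ 2.40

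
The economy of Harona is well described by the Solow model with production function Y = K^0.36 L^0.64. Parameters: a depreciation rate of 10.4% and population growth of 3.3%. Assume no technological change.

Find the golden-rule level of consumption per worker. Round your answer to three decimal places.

c_gold ≈ 1.102

At the golden rule, f'(k) = n + δ, so α·k^(α−1) = n + δ and k_gold = (α/(n + δ))^(1/(1−α)).
k_gold = (0.36/0.137)^(1/0.64) = 2.6277^1.5625 ≈ 4.5247
c_gold = f(k_gold) − (n + δ)·k_gold = 1.7219 − 0.137×4.5247 ≈ 1.1020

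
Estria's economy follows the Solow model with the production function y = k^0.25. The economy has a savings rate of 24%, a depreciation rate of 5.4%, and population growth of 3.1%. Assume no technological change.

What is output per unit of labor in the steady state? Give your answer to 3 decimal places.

At the steady state, Δk = 0, so s·k^α = (n + δ)·k.
Rearranging, k^(1−α) = s / (n + δ).
k^0.75 = 0.24 / (0.031 + 0.054) = 0.24 / 0.085 = 2.8235
k* = 2.8235^(1/0.75) ≈ 3.9907
y* = (k*)^α = 3.9907^0.25 ≈ 1.4134

y* = 1.413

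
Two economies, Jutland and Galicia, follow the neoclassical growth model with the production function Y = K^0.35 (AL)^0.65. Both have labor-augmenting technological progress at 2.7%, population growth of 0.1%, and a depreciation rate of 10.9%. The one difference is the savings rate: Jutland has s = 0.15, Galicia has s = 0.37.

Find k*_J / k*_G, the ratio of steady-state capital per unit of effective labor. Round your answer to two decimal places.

k*_J / k*_G ≈ 0.25

Steady-state k* = [s/(n + g + δ)]^(1/(1−α)), so the ratio is [ (s_J/(n + g + δ)_J) / (s_G/(n + g + δ)_G) ]^1.5385.
s_J/(n + g + δ)_J = 0.15/0.137 = 1.0949; s_G/(n + g + δ)_G = 0.37/0.137 = 2.7007.
Ratio = (1.0949/2.7007)^1.5385 = 0.4054^1.5385 ≈ 0.2493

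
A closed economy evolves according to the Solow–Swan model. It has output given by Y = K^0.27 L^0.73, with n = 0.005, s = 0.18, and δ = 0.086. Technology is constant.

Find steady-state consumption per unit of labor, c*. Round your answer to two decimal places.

Steady state requires s·f(k) = (n + δ)·k, i.e. s·k^α = (n + δ)·k.
Rearranging, k^(1−α) = s / (n + δ).
k^0.73 = 0.18 / (0.005 + 0.086) = 0.18 / 0.091 = 1.9780
k* = 1.9780^(1/0.73) ≈ 2.5456
y* = (k*)^α = 2.5456^0.27 ≈ 1.2870
c* = (1 − s)·y* = (1 − 0.18) × 1.2870 ≈ 1.0553

c* ≈ 1.06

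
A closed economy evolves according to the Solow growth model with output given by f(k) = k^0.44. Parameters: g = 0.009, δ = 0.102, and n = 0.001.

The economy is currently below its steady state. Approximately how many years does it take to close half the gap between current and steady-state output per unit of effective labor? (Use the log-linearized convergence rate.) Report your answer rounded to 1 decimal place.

Near the steady state the convergence rate is λ = (1 − α)(n + g + δ).
λ = (1 − 0.44) × 0.112 = 0.56 × 0.112 = 0.06272
Half-life = ln 2 / λ = 0.6931 / 0.06272 ≈ 11.05 years

about 11.1 years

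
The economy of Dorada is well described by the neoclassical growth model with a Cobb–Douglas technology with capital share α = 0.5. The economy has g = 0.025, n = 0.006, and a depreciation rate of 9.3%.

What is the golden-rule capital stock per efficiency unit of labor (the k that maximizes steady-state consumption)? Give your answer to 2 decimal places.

The golden rule sets f'(k) = n + g + δ, i.e. α·k^(α−1) = n + g + δ.
So k^(1−α) = α / (n + g + δ) = 0.5 / 0.124 = 4.0323.
k_gold = 4.0323^(1/0.5) ≈ 16.2594

k_gold ≈ 16.26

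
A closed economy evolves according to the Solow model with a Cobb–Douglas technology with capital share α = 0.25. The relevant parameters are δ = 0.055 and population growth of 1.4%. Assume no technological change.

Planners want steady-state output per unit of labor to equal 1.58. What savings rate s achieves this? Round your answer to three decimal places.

Steady state requires s·f(k) = (n + δ)·k, i.e. s·k^α = (n + δ)·k.
Since y* = [s/(n + δ)]^(α/(1−α)), we have s/(n + δ) = (y*)^((1−α)/α) = 1.58^3 = 3.9443.
Therefore s = 3.9443 × (n + δ) = 3.9443 × 0.069 = 0.2722.

s ≈ 0.272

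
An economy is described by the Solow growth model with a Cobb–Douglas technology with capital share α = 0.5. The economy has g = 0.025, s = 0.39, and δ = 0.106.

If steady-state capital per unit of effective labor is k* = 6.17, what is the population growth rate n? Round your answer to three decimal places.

n ≈ 0.026

At the steady state, Δk = 0, so s·k^α = (n + g + δ)·k.
So s / (n + g + δ) = (k*)^(1−α) = 6.17^0.5 = 2.4839.
Therefore n + g + δ = s / 2.4839 = 0.39 / 2.4839 = 0.1570, so n = 0.1570 − 0.131 = 0.0260.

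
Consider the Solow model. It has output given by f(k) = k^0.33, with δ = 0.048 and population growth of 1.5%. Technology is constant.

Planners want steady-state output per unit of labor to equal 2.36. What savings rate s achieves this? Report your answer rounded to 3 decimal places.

s ≈ 0.360

In steady state, investment equals break-even investment: s·k^α = (n + δ)·k.
Since y* = [s/(n + δ)]^(α/(1−α)), we have s/(n + δ) = (y*)^((1−α)/α) = 2.36^2.0303 = 5.7164.
Therefore s = 5.7164 × (n + δ) = 5.7164 × 0.063 = 0.3601.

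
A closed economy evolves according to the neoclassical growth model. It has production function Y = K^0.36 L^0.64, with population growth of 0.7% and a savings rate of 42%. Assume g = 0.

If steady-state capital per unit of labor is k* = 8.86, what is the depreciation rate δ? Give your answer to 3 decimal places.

δ ≈ 0.097

At the steady state, Δk = 0, so s·k^α = (n + δ)·k.
So s / (n + δ) = (k*)^(1−α) = 8.86^0.64 = 4.0398.
Therefore n + δ = s / 4.0398 = 0.42 / 4.0398 = 0.1040, so δ = 0.1040 − 0.007 = 0.0970.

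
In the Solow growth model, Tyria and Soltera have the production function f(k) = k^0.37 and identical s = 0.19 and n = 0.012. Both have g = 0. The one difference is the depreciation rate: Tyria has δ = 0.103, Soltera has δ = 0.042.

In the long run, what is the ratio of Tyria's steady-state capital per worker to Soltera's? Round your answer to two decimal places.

Steady-state k* = [s/(n + δ)]^(1/(1−α)), so the ratio is [ (s_T/(n + δ)_T) / (s_S/(n + δ)_S) ]^1.5873.
s_T/(n + δ)_T = 0.19/0.115 = 1.6522; s_S/(n + δ)_S = 0.19/0.054 = 3.5185.
Ratio = (1.6522/3.5185)^1.5873 = 0.4696^1.5873 ≈ 0.3013

k*_T / k*_S ≈ 0.30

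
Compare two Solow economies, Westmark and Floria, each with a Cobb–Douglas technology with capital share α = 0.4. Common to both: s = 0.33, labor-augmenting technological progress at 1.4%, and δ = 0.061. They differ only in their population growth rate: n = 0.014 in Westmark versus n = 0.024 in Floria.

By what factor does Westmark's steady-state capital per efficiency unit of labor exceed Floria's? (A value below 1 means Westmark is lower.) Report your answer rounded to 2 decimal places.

ratio ≈ 1.19

Steady-state k* = [s/(n + g + δ)]^(1/(1−α)), so the ratio is [ (s_W/(n + g + δ)_W) / (s_F/(n + g + δ)_F) ]^1.6667.
s_W/(n + g + δ)_W = 0.33/0.089 = 3.7079; s_F/(n + g + δ)_F = 0.33/0.099 = 3.3333.
Ratio = (3.7079/3.3333)^1.6667 = 1.1124^1.6667 ≈ 1.1943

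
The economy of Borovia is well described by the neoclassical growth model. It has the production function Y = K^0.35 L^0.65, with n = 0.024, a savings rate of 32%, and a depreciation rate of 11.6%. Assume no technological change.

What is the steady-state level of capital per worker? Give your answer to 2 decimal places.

Steady state requires s·f(k) = (n + δ)·k, i.e. s·k^α = (n + δ)·k.
Rearranging, k^(1−α) = s / (n + δ).
k^0.65 = 0.32 / (0.024 + 0.116) = 0.32 / 0.140 = 2.2857
k* = 2.2857^(1/0.65) ≈ 3.5673

k* = 3.57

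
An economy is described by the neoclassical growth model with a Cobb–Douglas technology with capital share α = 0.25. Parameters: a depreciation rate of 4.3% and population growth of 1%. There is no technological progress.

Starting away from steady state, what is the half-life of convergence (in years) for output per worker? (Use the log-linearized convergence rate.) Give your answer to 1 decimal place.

Near the steady state the convergence rate is λ = (1 − α)(n + δ).
λ = (1 − 0.25) × 0.053 = 0.75 × 0.053 = 0.03975
Half-life = ln 2 / λ = 0.6931 / 0.03975 ≈ 17.44 years

t_½ ≈ 17.4 years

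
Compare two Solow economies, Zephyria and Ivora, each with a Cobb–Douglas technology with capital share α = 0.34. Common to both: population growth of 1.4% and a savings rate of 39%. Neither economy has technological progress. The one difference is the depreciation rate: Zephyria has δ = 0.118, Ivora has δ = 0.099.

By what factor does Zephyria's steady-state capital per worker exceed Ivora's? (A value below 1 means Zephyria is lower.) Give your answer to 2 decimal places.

Steady-state k* = [s/(n + δ)]^(1/(1−α)), so the ratio is [ (s_Z/(n + δ)_Z) / (s_I/(n + δ)_I) ]^1.5152.
s_Z/(n + δ)_Z = 0.39/0.132 = 2.9545; s_I/(n + δ)_I = 0.39/0.113 = 3.4513.
Ratio = (2.9545/3.4513)^1.5152 = 0.8561^1.5152 ≈ 0.7902

k*_Z / k*_I ≈ 0.79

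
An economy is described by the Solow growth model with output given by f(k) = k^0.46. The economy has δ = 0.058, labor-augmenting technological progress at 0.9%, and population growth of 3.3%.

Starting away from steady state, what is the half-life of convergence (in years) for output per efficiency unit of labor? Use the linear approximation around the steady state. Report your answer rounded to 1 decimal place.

half-life ≈ 12.8 years

Near the steady state the convergence rate is λ = (1 − α)(n + g + δ).
λ = (1 − 0.46) × 0.100 = 0.54 × 0.100 = 0.0540
Half-life = ln 2 / λ = 0.6931 / 0.0540 ≈ 12.84 years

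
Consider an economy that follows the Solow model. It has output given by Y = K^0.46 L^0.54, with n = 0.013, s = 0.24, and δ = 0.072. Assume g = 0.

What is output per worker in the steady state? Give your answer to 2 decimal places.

y* = 2.42

In steady state, investment equals break-even investment: s·k^α = (n + δ)·k.
Rearranging, k^(1−α) = s / (n + δ).
k^0.54 = 0.24 / (0.013 + 0.072) = 0.24 / 0.085 = 2.8235
k* = 2.8235^(1/0.54) ≈ 6.8358
y* = (k*)^α = 6.8358^0.46 ≈ 2.4210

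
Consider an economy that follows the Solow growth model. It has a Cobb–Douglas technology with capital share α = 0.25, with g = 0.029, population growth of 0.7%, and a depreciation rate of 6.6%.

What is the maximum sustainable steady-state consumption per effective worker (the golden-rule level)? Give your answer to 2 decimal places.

At the golden rule, f'(k) = n + g + δ, so α·k^(α−1) = n + g + δ and k_gold = (α/(n + g + δ))^(1/(1−α)).
k_gold = (0.25/0.102)^(1/0.75) = 2.4510^1.3333 ≈ 3.3045
c_gold = f(k_gold) − (n + g + δ)·k_gold = 1.3483 − 0.102×3.3045 ≈ 1.0112

c_gold ≈ 1.01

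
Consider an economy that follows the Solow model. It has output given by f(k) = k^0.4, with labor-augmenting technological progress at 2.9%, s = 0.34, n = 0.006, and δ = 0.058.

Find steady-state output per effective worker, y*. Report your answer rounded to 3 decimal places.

y* = 2.373

In steady state, investment equals break-even investment: s·k^α = (n + g + δ)·k.
Dividing both sides by k: k^(1−α) = s / (n + g + δ).
k^0.6 = 0.34 / (0.006 + 0.029 + 0.058) = 0.34 / 0.093 = 3.6559
k* = 3.6559^(1/0.6) ≈ 8.6761
y* = (k*)^α = 8.6761^0.4 ≈ 2.3732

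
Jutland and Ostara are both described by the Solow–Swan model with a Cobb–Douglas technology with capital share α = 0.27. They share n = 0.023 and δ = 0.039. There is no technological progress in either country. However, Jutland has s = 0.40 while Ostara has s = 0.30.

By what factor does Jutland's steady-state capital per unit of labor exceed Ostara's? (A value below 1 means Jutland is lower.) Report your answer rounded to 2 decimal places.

Steady-state k* = [s/(n + δ)]^(1/(1−α)), so the ratio is [ (s_J/(n + δ)_J) / (s_O/(n + δ)_O) ]^1.3699.
s_J/(n + δ)_J = 0.40/0.062 = 6.4516; s_O/(n + δ)_O = 0.30/0.062 = 4.8387.
Ratio = (6.4516/4.8387)^1.3699 = 1.3333^1.3699 ≈ 1.4830

k*_J / k*_O ≈ 1.48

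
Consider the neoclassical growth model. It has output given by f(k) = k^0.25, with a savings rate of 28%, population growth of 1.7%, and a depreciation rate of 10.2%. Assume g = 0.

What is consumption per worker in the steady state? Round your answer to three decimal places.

Steady state requires s·f(k) = (n + δ)·k, i.e. s·k^α = (n + δ)·k.
Dividing both sides by k: k^(1−α) = s / (n + δ).
k^0.75 = 0.28 / (0.017 + 0.102) = 0.28 / 0.119 = 2.3529
k* = 2.3529^(1/0.75) ≈ 3.1295
y* = (k*)^α = 3.1295^0.25 ≈ 1.3301
c* = (1 − s)·y* = (1 − 0.28) × 1.3301 ≈ 0.9577

c* = 0.958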